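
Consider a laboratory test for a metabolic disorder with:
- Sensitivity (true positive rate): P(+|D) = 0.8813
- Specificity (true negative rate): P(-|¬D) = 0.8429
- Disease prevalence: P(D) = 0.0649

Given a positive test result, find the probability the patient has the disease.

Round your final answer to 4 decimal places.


Let D = has disease, + = positive test

Given:
- P(D) = 0.0649 (prevalence)
- P(+|D) = 0.8813 (sensitivity)
- P(-|¬D) = 0.8429 (specificity)
- P(+|¬D) = 0.1571 (false positive rate = 1 - specificity)

Step 1: Find P(+)
P(+) = P(+|D)P(D) + P(+|¬D)P(¬D)
     = 0.8813 × 0.0649 + 0.1571 × 0.9351
     = 0.05719637 + 0.14690421
     = 0.20410058

Step 2: Apply Bayes' theorem for P(D|+)
P(D|+) = P(+|D)P(D) / P(+)
       = 0.05719637 / 0.20410058
       = 0.2802


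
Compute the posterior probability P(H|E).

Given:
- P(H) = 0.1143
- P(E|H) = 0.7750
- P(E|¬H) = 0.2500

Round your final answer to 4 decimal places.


Bayes' theorem: P(H|E) = P(E|H) × P(H) / P(E)

Step 1: Calculate P(E) using law of total probability
P(E) = P(E|H)P(H) + P(E|¬H)P(¬H)
     = 0.7750 × 0.1143 + 0.2500 × 0.8857
     = 0.08858250 + 0.22142500
     = 0.31000750

Step 2: Apply Bayes' theorem
P(H|E) = P(E|H) × P(H) / P(E)
       = 0.08858250 / 0.31000750
       = 0.2857


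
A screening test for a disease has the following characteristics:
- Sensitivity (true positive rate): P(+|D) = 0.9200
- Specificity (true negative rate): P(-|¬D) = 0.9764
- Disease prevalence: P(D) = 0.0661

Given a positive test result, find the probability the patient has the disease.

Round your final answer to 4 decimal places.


Let D = has disease, + = positive test

Given:
- P(D) = 0.0661 (prevalence)
- P(+|D) = 0.9200 (sensitivity)
- P(-|¬D) = 0.9764 (specificity)
- P(+|¬D) = 0.0236 (false positive rate = 1 - specificity)

Step 1: Find P(+)
P(+) = P(+|D)P(D) + P(+|¬D)P(¬D)
     = 0.9200 × 0.0661 + 0.0236 × 0.9339
     = 0.06081200 + 0.02204004
     = 0.08285204

Step 2: Apply Bayes' theorem for P(D|+)
P(D|+) = P(+|D)P(D) / P(+)
       = 0.06081200 / 0.08285204
       = 0.7340


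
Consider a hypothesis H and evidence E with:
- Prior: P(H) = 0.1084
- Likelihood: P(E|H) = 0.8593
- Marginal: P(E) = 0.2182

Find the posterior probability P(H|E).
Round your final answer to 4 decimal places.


Using Bayes' theorem:

P(H|E) = P(E|H) × P(H) / P(E)
       = 0.8593 × 0.1084 / 0.2182
       = 0.09314812 / 0.2182
       = 0.4269

The evidence strengthens our belief in H.
Prior: 0.1084 → Posterior: 0.4269


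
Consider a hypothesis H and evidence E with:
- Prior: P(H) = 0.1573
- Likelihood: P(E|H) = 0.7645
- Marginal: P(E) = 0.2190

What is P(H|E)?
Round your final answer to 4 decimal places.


Using Bayes' theorem:

P(H|E) = P(E|H) × P(H) / P(E)
       = 0.7645 × 0.1573 / 0.2190
       = 0.12025585 / 0.2190
       = 0.5491

The evidence strengthens our belief in H.
Prior: 0.1573 → Posterior: 0.5491


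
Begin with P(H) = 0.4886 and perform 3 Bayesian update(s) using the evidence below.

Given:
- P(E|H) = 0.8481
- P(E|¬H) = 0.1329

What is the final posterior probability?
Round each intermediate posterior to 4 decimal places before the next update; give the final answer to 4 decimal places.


Sequential Bayesian updating:

Initial prior: P(H) = 0.4886

Update 1:
  P(E) = 0.8481 × 0.4886 + 0.1329 × 0.5114 = 0.41438166 + 0.06796506 = 0.48234672
  P(H|E) = 0.41438166 / 0.48234672 = 0.8591

Update 2:
  P(E) = 0.8481 × 0.8591 + 0.1329 × 0.1409 = 0.72860271 + 0.01872561 = 0.74732832
  P(H|E) = 0.72860271 / 0.74732832 = 0.9749

Update 3:
  P(E) = 0.8481 × 0.9749 + 0.1329 × 0.0251 = 0.82681269 + 0.00333579 = 0.83014848
  P(H|E) = 0.82681269 / 0.83014848 = 0.9960

Final posterior: 0.9960


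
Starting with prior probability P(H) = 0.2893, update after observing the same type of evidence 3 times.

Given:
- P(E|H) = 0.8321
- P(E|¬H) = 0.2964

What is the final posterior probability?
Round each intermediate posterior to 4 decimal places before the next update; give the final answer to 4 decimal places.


Sequential Bayesian updating:

Initial prior: P(H) = 0.2893

Update 1:
  P(E) = 0.8321 × 0.2893 + 0.2964 × 0.7107 = 0.24072653 + 0.21065148 = 0.45137801
  P(H|E) = 0.24072653 / 0.45137801 = 0.5333

Update 2:
  P(E) = 0.8321 × 0.5333 + 0.2964 × 0.4667 = 0.44375893 + 0.13832988 = 0.58208881
  P(H|E) = 0.44375893 / 0.58208881 = 0.7624

Update 3:
  P(E) = 0.8321 × 0.7624 + 0.2964 × 0.2376 = 0.63439304 + 0.07042464 = 0.70481768
  P(H|E) = 0.63439304 / 0.70481768 = 0.9001

Final posterior: 0.9001


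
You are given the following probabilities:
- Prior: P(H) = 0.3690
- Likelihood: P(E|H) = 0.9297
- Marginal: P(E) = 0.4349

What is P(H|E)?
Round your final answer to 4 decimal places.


Using Bayes' theorem:

P(H|E) = P(E|H) × P(H) / P(E)
       = 0.9297 × 0.3690 / 0.4349
       = 0.34305930 / 0.4349
       = 0.7888

The evidence strengthens our belief in H.
Prior: 0.3690 → Posterior: 0.7888


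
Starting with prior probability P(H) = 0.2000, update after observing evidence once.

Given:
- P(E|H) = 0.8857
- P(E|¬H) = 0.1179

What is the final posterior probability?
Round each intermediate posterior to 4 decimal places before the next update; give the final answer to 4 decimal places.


Sequential Bayesian updating:

Initial prior: P(H) = 0.2000

Update 1:
  P(E) = 0.8857 × 0.2000 + 0.1179 × 0.8000 = 0.17714000 + 0.09432000 = 0.27146000
  P(H|E) = 0.17714000 / 0.27146000 = 0.6525

Final posterior: 0.6525


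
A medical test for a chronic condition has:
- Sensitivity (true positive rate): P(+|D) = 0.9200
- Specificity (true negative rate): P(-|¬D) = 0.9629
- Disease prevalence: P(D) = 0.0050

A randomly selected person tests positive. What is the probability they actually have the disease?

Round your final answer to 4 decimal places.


Let D = has disease, + = positive test

Given:
- P(D) = 0.0050 (prevalence)
- P(+|D) = 0.9200 (sensitivity)
- P(-|¬D) = 0.9629 (specificity)
- P(+|¬D) = 0.0371 (false positive rate = 1 - specificity)

Step 1: Find P(+)
P(+) = P(+|D)P(D) + P(+|¬D)P(¬D)
     = 0.9200 × 0.0050 + 0.0371 × 0.9950
     = 0.00460000 + 0.03691450
     = 0.04151450

Step 2: Apply Bayes' theorem for P(D|+)
P(D|+) = P(+|D)P(D) / P(+)
       = 0.00460000 / 0.04151450
       = 0.1108


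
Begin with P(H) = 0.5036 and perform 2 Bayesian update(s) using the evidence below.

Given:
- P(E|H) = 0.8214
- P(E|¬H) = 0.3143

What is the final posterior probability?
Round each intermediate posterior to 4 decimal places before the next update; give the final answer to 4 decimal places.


Sequential Bayesian updating:

Initial prior: P(H) = 0.5036

Update 1:
  P(E) = 0.8214 × 0.5036 + 0.3143 × 0.4964 = 0.41365704 + 0.15601852 = 0.56967556
  P(H|E) = 0.41365704 / 0.56967556 = 0.7261

Update 2:
  P(E) = 0.8214 × 0.7261 + 0.3143 × 0.2739 = 0.59641854 + 0.08608677 = 0.68250531
  P(H|E) = 0.59641854 / 0.68250531 = 0.8739

Final posterior: 0.8739


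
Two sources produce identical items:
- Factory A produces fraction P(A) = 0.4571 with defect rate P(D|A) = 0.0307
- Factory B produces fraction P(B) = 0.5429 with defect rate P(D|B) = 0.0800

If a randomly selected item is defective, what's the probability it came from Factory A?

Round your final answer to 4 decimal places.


Let A = from Factory A, D = defective

Given:
- P(A) = 0.4571, P(B) = 0.5429
- P(D|A) = 0.0307, P(D|B) = 0.0800

Step 1: Find P(D)
P(D) = P(D|A)P(A) + P(D|B)P(B)
     = 0.0307 × 0.4571 + 0.0800 × 0.5429
     = 0.01403297 + 0.04343200
     = 0.05746497

Step 2: Apply Bayes' theorem
P(A|D) = P(D|A)P(A) / P(D)
       = 0.01403297 / 0.05746497
       = 0.2442


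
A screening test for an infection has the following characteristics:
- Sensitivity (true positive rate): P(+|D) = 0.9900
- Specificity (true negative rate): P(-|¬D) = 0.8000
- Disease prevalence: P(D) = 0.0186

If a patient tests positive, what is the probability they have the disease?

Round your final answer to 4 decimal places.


Let D = has disease, + = positive test

Given:
- P(D) = 0.0186 (prevalence)
- P(+|D) = 0.9900 (sensitivity)
- P(-|¬D) = 0.8000 (specificity)
- P(+|¬D) = 0.2000 (false positive rate = 1 - specificity)

Step 1: Find P(+)
P(+) = P(+|D)P(D) + P(+|¬D)P(¬D)
     = 0.9900 × 0.0186 + 0.2000 × 0.9814
     = 0.01841400 + 0.19628000
     = 0.21469400

Step 2: Apply Bayes' theorem for P(D|+)
P(D|+) = P(+|D)P(D) / P(+)
       = 0.01841400 / 0.21469400
       = 0.0858


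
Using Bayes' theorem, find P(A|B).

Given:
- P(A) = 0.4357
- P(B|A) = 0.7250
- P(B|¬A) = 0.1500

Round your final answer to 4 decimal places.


Bayes' theorem: P(A|B) = P(B|A) × P(A) / P(B)

Step 1: Calculate P(B) using law of total probability
P(B) = P(B|A)P(A) + P(B|¬A)P(¬A)
     = 0.7250 × 0.4357 + 0.1500 × 0.5643
     = 0.31588250 + 0.08464500
     = 0.40052750

Step 2: Apply Bayes' theorem
P(A|B) = P(B|A) × P(A) / P(B)
       = 0.31588250 / 0.40052750
       = 0.7887


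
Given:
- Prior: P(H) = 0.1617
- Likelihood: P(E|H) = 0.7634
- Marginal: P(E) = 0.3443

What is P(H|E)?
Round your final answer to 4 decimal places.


Using Bayes' theorem:

P(H|E) = P(E|H) × P(H) / P(E)
       = 0.7634 × 0.1617 / 0.3443
       = 0.12344178 / 0.3443
       = 0.3585

The evidence strengthens our belief in H.
Prior: 0.1617 → Posterior: 0.3585


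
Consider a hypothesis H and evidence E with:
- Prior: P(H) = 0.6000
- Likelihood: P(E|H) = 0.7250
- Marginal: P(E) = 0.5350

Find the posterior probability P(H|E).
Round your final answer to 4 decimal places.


Using Bayes' theorem:

P(H|E) = P(E|H) × P(H) / P(E)
       = 0.7250 × 0.6000 / 0.5350
       = 0.43500000 / 0.5350
       = 0.8131

The evidence strengthens our belief in H.
Prior: 0.6000 → Posterior: 0.8131


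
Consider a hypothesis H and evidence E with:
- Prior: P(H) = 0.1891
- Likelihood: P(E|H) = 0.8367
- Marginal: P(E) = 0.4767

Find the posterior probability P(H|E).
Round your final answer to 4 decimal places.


Using Bayes' theorem:

P(H|E) = P(E|H) × P(H) / P(E)
       = 0.8367 × 0.1891 / 0.4767
       = 0.15821997 / 0.4767
       = 0.3319

The evidence strengthens our belief in H.
Prior: 0.1891 → Posterior: 0.3319


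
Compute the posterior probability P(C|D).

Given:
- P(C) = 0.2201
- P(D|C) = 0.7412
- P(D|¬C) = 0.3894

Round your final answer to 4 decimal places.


Bayes' theorem: P(C|D) = P(D|C) × P(C) / P(D)

Step 1: Calculate P(D) using law of total probability
P(D) = P(D|C)P(C) + P(D|¬C)P(¬C)
     = 0.7412 × 0.2201 + 0.3894 × 0.7799
     = 0.16313812 + 0.30369306
     = 0.46683118

Step 2: Apply Bayes' theorem
P(C|D) = P(D|C) × P(C) / P(D)
       = 0.16313812 / 0.46683118
       = 0.3495


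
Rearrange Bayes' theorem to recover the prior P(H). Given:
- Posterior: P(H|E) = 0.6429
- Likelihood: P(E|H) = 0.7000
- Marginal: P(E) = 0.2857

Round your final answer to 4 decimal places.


From Bayes' theorem: P(H|E) = P(E|H) × P(H) / P(E)

Rearranging for P(H):
P(H) = P(H|E) × P(E) / P(E|H)
     = 0.6429 × 0.2857 / 0.7000
     = 0.18367653 / 0.7000
     = 0.2624


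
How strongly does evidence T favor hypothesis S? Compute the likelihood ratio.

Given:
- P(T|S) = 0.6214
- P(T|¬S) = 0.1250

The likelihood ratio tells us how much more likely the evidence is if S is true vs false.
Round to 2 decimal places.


Likelihood Ratio (LR) = P(T|S) / P(T|¬S)

LR = 0.6214 / 0.1250
   = 4.97

The evidence is 4.97 times more likely if S is true than if S is false.
Since LR > 1, the evidence supports S over ¬S.


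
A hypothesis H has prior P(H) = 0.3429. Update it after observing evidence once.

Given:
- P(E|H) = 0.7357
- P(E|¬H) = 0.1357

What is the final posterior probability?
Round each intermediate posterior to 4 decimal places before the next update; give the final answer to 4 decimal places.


Sequential Bayesian updating:

Initial prior: P(H) = 0.3429

Update 1:
  P(E) = 0.7357 × 0.3429 + 0.1357 × 0.6571 = 0.25227153 + 0.08916847 = 0.34144000
  P(H|E) = 0.25227153 / 0.34144000 = 0.7388

Final posterior: 0.7388


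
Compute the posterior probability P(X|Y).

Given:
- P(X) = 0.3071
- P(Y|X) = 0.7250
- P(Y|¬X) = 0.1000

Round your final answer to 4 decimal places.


Bayes' theorem: P(X|Y) = P(Y|X) × P(X) / P(Y)

Step 1: Calculate P(Y) using law of total probability
P(Y) = P(Y|X)P(X) + P(Y|¬X)P(¬X)
     = 0.7250 × 0.3071 + 0.1000 × 0.6929
     = 0.22264750 + 0.06929000
     = 0.29193750

Step 2: Apply Bayes' theorem
P(X|Y) = P(Y|X) × P(X) / P(Y)
       = 0.22264750 / 0.29193750
       = 0.7627


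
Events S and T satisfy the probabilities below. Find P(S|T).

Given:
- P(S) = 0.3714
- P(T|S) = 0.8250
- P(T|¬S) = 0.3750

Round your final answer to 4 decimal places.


Bayes' theorem: P(S|T) = P(T|S) × P(S) / P(T)

Step 1: Calculate P(T) using law of total probability
P(T) = P(T|S)P(S) + P(T|¬S)P(¬S)
     = 0.8250 × 0.3714 + 0.3750 × 0.6286
     = 0.30640500 + 0.23572500
     = 0.54213000

Step 2: Apply Bayes' theorem
P(S|T) = P(T|S) × P(S) / P(T)
       = 0.30640500 / 0.54213000
       = 0.5652


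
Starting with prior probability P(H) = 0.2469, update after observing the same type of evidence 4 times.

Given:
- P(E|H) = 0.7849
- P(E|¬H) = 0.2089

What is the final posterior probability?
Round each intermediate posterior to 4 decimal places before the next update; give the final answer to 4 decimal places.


Sequential Bayesian updating:

Initial prior: P(H) = 0.2469

Update 1:
  P(E) = 0.7849 × 0.2469 + 0.2089 × 0.7531 = 0.19379181 + 0.15732259 = 0.35111440
  P(H|E) = 0.19379181 / 0.35111440 = 0.5519

Update 2:
  P(E) = 0.7849 × 0.5519 + 0.2089 × 0.4481 = 0.43318631 + 0.09360809 = 0.52679440
  P(H|E) = 0.43318631 / 0.52679440 = 0.8223

Update 3:
  P(E) = 0.7849 × 0.8223 + 0.2089 × 0.1777 = 0.64542327 + 0.03712153 = 0.68254480
  P(H|E) = 0.64542327 / 0.68254480 = 0.9456

Update 4:
  P(E) = 0.7849 × 0.9456 + 0.2089 × 0.0544 = 0.74220144 + 0.01136416 = 0.75356560
  P(H|E) = 0.74220144 / 0.75356560 = 0.9849

Final posterior: 0.9849


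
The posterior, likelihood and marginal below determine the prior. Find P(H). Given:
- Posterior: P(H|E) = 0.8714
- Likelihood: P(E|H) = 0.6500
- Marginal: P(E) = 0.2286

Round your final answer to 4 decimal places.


From Bayes' theorem: P(H|E) = P(E|H) × P(H) / P(E)

Rearranging for P(H):
P(H) = P(H|E) × P(E) / P(E|H)
     = 0.8714 × 0.2286 / 0.6500
     = 0.19920204 / 0.6500
     = 0.3065


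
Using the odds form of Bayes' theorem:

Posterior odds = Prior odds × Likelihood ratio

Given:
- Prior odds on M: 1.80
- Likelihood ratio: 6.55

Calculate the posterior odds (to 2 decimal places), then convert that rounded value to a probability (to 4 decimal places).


Step 1: Calculate posterior odds
Posterior odds = Prior odds × LR
               = 1.80 × 6.55
               = 11.79

Step 2: Convert to probability
P(M|E) = Posterior odds / (1 + Posterior odds)
       = 11.79 / (1 + 11.79)
       = 11.79 / 12.79
       = 0.9218

The evidence increased P(M) from 0.6429 to 0.9218.


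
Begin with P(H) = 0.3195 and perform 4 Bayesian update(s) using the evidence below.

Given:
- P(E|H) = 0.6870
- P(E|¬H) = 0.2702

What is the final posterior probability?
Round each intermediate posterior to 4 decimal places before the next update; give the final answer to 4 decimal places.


Sequential Bayesian updating:

Initial prior: P(H) = 0.3195

Update 1:
  P(E) = 0.6870 × 0.3195 + 0.2702 × 0.6805 = 0.21949650 + 0.18387110 = 0.40336760
  P(H|E) = 0.21949650 / 0.40336760 = 0.5442

Update 2:
  P(E) = 0.6870 × 0.5442 + 0.2702 × 0.4558 = 0.37386540 + 0.12315716 = 0.49702256
  P(H|E) = 0.37386540 / 0.49702256 = 0.7522

Update 3:
  P(E) = 0.6870 × 0.7522 + 0.2702 × 0.2478 = 0.51676140 + 0.06695556 = 0.58371696
  P(H|E) = 0.51676140 / 0.58371696 = 0.8853

Update 4:
  P(E) = 0.6870 × 0.8853 + 0.2702 × 0.1147 = 0.60820110 + 0.03099194 = 0.63919304
  P(H|E) = 0.60820110 / 0.63919304 = 0.9515

Final posterior: 0.9515


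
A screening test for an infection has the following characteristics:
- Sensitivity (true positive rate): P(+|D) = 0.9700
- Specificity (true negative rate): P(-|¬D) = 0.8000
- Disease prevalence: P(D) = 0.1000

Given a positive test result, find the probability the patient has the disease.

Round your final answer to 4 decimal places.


Let D = has disease, + = positive test

Given:
- P(D) = 0.1000 (prevalence)
- P(+|D) = 0.9700 (sensitivity)
- P(-|¬D) = 0.8000 (specificity)
- P(+|¬D) = 0.2000 (false positive rate = 1 - specificity)

Step 1: Find P(+)
P(+) = P(+|D)P(D) + P(+|¬D)P(¬D)
     = 0.9700 × 0.1000 + 0.2000 × 0.9000
     = 0.09700000 + 0.18000000
     = 0.27700000

Step 2: Apply Bayes' theorem for P(D|+)
P(D|+) = P(+|D)P(D) / P(+)
       = 0.09700000 / 0.27700000
       = 0.3502


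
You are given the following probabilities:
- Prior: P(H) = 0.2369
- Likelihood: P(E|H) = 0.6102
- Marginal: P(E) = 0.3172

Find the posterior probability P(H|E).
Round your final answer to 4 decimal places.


Using Bayes' theorem:

P(H|E) = P(E|H) × P(H) / P(E)
       = 0.6102 × 0.2369 / 0.3172
       = 0.14455638 / 0.3172
       = 0.4557

The evidence strengthens our belief in H.
Prior: 0.2369 → Posterior: 0.4557


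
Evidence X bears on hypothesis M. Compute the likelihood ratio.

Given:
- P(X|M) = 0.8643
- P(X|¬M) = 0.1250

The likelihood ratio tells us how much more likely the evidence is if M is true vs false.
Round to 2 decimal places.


Likelihood Ratio (LR) = P(X|M) / P(X|¬M)

LR = 0.8643 / 0.1250
   = 6.91

The evidence is 6.91 times more likely if M is true than if M is false.
Since LR > 1, the evidence supports M over ¬M.


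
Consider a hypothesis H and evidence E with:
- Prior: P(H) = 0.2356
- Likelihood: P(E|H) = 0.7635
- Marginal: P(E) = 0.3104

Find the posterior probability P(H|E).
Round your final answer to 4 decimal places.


Using Bayes' theorem:

P(H|E) = P(E|H) × P(H) / P(E)
       = 0.7635 × 0.2356 / 0.3104
       = 0.17988060 / 0.3104
       = 0.5795

The evidence strengthens our belief in H.
Prior: 0.2356 → Posterior: 0.5795


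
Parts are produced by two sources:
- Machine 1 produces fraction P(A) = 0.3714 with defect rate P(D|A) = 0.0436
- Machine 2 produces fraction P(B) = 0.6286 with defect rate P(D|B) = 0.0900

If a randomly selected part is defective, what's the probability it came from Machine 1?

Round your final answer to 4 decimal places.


Let A = from Machine 1, D = defective

Given:
- P(A) = 0.3714, P(B) = 0.6286
- P(D|A) = 0.0436, P(D|B) = 0.0900

Step 1: Find P(D)
P(D) = P(D|A)P(A) + P(D|B)P(B)
     = 0.0436 × 0.3714 + 0.0900 × 0.6286
     = 0.01619304 + 0.05657400
     = 0.07276704

Step 2: Apply Bayes' theorem
P(A|D) = P(D|A)P(A) / P(D)
       = 0.01619304 / 0.07276704
       = 0.2225


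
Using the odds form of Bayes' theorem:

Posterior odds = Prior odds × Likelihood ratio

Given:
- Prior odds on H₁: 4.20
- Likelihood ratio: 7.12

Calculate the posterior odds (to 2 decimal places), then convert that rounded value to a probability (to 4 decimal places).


Step 1: Calculate posterior odds
Posterior odds = Prior odds × LR
               = 4.20 × 7.12
               = 29.90

Step 2: Convert to probability
P(H₁|E) = Posterior odds / (1 + Posterior odds)
       = 29.90 / (1 + 29.90)
       = 29.90 / 30.90
       = 0.9676

The evidence increased P(H₁) from 0.8077 to 0.9676.


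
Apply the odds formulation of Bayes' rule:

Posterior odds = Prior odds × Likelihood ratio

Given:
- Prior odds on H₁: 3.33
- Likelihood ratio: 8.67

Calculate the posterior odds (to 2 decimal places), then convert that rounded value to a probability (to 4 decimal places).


Step 1: Calculate posterior odds
Posterior odds = Prior odds × LR
               = 3.33 × 8.67
               = 28.87

Step 2: Convert to probability
P(H₁|E) = Posterior odds / (1 + Posterior odds)
       = 28.87 / (1 + 28.87)
       = 28.87 / 29.87
       = 0.9665

The evidence increased P(H₁) from 0.7691 to 0.9665.


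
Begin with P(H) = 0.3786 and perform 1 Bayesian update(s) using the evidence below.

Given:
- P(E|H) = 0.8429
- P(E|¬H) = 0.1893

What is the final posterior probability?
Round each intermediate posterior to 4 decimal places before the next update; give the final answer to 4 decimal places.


Sequential Bayesian updating:

Initial prior: P(H) = 0.3786

Update 1:
  P(E) = 0.8429 × 0.3786 + 0.1893 × 0.6214 = 0.31912194 + 0.11763102 = 0.43675296
  P(H|E) = 0.31912194 / 0.43675296 = 0.7307

Final posterior: 0.7307


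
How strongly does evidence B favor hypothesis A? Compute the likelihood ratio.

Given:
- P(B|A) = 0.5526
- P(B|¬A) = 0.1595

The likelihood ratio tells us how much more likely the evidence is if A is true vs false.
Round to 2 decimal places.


Likelihood Ratio (LR) = P(B|A) / P(B|¬A)

LR = 0.5526 / 0.1595
   = 3.46

The evidence is 3.46 times more likely if A is true than if A is false.
Since LR > 1, the evidence supports A over ¬A.


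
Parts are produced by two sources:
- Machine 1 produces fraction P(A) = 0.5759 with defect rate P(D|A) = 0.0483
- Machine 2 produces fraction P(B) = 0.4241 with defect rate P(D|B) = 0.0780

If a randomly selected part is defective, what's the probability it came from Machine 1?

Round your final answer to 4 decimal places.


Let A = from Machine 1, D = defective

Given:
- P(A) = 0.5759, P(B) = 0.4241
- P(D|A) = 0.0483, P(D|B) = 0.0780

Step 1: Find P(D)
P(D) = P(D|A)P(A) + P(D|B)P(B)
     = 0.0483 × 0.5759 + 0.0780 × 0.4241
     = 0.02781597 + 0.03307980
     = 0.06089577

Step 2: Apply Bayes' theorem
P(A|D) = P(D|A)P(A) / P(D)
       = 0.02781597 / 0.06089577
       = 0.4568


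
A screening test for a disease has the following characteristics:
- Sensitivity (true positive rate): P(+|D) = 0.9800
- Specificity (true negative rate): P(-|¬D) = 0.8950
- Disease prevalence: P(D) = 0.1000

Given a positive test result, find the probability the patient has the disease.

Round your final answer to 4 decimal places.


Let D = has disease, + = positive test

Given:
- P(D) = 0.1000 (prevalence)
- P(+|D) = 0.9800 (sensitivity)
- P(-|¬D) = 0.8950 (specificity)
- P(+|¬D) = 0.1050 (false positive rate = 1 - specificity)

Step 1: Find P(+)
P(+) = P(+|D)P(D) + P(+|¬D)P(¬D)
     = 0.9800 × 0.1000 + 0.1050 × 0.9000
     = 0.09800000 + 0.09450000
     = 0.19250000

Step 2: Apply Bayes' theorem for P(D|+)
P(D|+) = P(+|D)P(D) / P(+)
       = 0.09800000 / 0.19250000
       = 0.5091


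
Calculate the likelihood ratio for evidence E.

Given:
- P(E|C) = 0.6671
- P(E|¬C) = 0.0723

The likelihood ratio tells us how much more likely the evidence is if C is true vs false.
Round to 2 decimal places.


Likelihood Ratio (LR) = P(E|C) / P(E|¬C)

LR = 0.6671 / 0.0723
   = 9.23

The evidence is 9.23 times more likely if C is true than if C is false.
Since LR > 1, the evidence supports C over ¬C.


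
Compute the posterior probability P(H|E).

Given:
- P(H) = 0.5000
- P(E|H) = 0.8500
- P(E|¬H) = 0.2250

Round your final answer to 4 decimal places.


Bayes' theorem: P(H|E) = P(E|H) × P(H) / P(E)

Step 1: Calculate P(E) using law of total probability
P(E) = P(E|H)P(H) + P(E|¬H)P(¬H)
     = 0.8500 × 0.5000 + 0.2250 × 0.5000
     = 0.42500000 + 0.11250000
     = 0.53750000

Step 2: Apply Bayes' theorem
P(H|E) = P(E|H) × P(H) / P(E)
       = 0.42500000 / 0.53750000
       = 0.7907


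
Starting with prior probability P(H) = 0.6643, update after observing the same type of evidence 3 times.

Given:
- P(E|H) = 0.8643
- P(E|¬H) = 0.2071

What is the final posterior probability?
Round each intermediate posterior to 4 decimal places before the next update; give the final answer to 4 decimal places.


Sequential Bayesian updating:

Initial prior: P(H) = 0.6643

Update 1:
  P(E) = 0.8643 × 0.6643 + 0.2071 × 0.3357 = 0.57415449 + 0.06952347 = 0.64367796
  P(H|E) = 0.57415449 / 0.64367796 = 0.8920

Update 2:
  P(E) = 0.8643 × 0.8920 + 0.2071 × 0.1080 = 0.77095560 + 0.02236680 = 0.79332240
  P(H|E) = 0.77095560 / 0.79332240 = 0.9718

Update 3:
  P(E) = 0.8643 × 0.9718 + 0.2071 × 0.0282 = 0.83992674 + 0.00584022 = 0.84576696
  P(H|E) = 0.83992674 / 0.84576696 = 0.9931

Final posterior: 0.9931


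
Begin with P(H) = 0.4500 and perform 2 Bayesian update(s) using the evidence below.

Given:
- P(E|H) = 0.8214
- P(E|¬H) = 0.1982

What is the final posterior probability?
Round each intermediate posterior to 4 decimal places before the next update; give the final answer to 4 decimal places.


Sequential Bayesian updating:

Initial prior: P(H) = 0.4500

Update 1:
  P(E) = 0.8214 × 0.4500 + 0.1982 × 0.5500 = 0.36963000 + 0.10901000 = 0.47864000
  P(H|E) = 0.36963000 / 0.47864000 = 0.7723

Update 2:
  P(E) = 0.8214 × 0.7723 + 0.1982 × 0.2277 = 0.63436722 + 0.04513014 = 0.67949736
  P(H|E) = 0.63436722 / 0.67949736 = 0.9336

Final posterior: 0.9336


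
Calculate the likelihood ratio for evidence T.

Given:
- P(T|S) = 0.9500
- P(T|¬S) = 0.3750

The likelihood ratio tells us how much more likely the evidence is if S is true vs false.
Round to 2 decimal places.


Likelihood Ratio (LR) = P(T|S) / P(T|¬S)

LR = 0.9500 / 0.3750
   = 2.53

The evidence is 2.53 times more likely if S is true than if S is false.
Because LR exceeds 1, T is evidence for S.


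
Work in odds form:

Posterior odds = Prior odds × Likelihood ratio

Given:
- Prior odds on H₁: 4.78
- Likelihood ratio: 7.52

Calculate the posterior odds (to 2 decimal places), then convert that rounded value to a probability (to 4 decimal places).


Step 1: Calculate posterior odds
Posterior odds = Prior odds × LR
               = 4.78 × 7.52
               = 35.95

Step 2: Convert to probability
P(H₁|E) = Posterior odds / (1 + Posterior odds)
       = 35.95 / (1 + 35.95)
       = 35.95 / 36.95
       = 0.9729

The evidence increased P(H₁) from 0.8270 to 0.9729.


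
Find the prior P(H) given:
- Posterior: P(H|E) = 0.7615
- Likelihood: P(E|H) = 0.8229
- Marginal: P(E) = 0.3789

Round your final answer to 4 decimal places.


From Bayes' theorem: P(H|E) = P(E|H) × P(H) / P(E)

Rearranging for P(H):
P(H) = P(H|E) × P(E) / P(E|H)
     = 0.7615 × 0.3789 / 0.8229
     = 0.28853235 / 0.8229
     = 0.3506


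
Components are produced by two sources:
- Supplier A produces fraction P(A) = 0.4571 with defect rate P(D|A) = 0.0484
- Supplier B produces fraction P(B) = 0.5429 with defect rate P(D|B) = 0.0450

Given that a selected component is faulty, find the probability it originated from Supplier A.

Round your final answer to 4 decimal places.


Let A = from Supplier A, D = faulty

Given:
- P(A) = 0.4571, P(B) = 0.5429
- P(D|A) = 0.0484, P(D|B) = 0.0450

Step 1: Find P(D)
P(D) = P(D|A)P(A) + P(D|B)P(B)
     = 0.0484 × 0.4571 + 0.0450 × 0.5429
     = 0.02212364 + 0.02443050
     = 0.04655414

Step 2: Apply Bayes' theorem
P(A|D) = P(D|A)P(A) / P(D)
       = 0.02212364 / 0.04655414
       = 0.4752


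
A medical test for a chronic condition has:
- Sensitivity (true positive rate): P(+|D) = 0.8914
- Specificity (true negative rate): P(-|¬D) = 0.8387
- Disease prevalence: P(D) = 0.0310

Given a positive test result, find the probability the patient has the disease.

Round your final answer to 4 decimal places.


Let D = has disease, + = positive test

Given:
- P(D) = 0.0310 (prevalence)
- P(+|D) = 0.8914 (sensitivity)
- P(-|¬D) = 0.8387 (specificity)
- P(+|¬D) = 0.1613 (false positive rate = 1 - specificity)

Step 1: Find P(+)
P(+) = P(+|D)P(D) + P(+|¬D)P(¬D)
     = 0.8914 × 0.0310 + 0.1613 × 0.9690
     = 0.02763340 + 0.15629970
     = 0.18393310

Step 2: Apply Bayes' theorem for P(D|+)
P(D|+) = P(+|D)P(D) / P(+)
       = 0.02763340 / 0.18393310
       = 0.1502


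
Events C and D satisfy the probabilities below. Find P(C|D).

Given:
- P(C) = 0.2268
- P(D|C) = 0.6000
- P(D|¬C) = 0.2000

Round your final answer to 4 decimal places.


Bayes' theorem: P(C|D) = P(D|C) × P(C) / P(D)

Step 1: Calculate P(D) using law of total probability
P(D) = P(D|C)P(C) + P(D|¬C)P(¬C)
     = 0.6000 × 0.2268 + 0.2000 × 0.7732
     = 0.13608000 + 0.15464000
     = 0.29072000

Step 2: Apply Bayes' theorem
P(C|D) = P(D|C) × P(C) / P(D)
       = 0.13608000 / 0.29072000
       = 0.4681


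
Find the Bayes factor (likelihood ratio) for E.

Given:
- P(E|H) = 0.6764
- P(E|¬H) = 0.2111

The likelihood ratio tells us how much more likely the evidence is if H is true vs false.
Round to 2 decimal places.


Likelihood Ratio (LR) = P(E|H) / P(E|¬H)

LR = 0.6764 / 0.2111
   = 3.20

The evidence is 3.20 times more likely if H is true than if H is false.
LR > 1, so observing E raises the odds in favor of H.


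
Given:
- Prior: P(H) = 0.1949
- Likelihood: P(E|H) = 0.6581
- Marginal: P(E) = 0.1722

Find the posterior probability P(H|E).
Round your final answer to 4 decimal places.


Using Bayes' theorem:

P(H|E) = P(E|H) × P(H) / P(E)
       = 0.6581 × 0.1949 / 0.1722
       = 0.12826369 / 0.1722
       = 0.7449

The evidence strengthens our belief in H.
Prior: 0.1949 → Posterior: 0.7449


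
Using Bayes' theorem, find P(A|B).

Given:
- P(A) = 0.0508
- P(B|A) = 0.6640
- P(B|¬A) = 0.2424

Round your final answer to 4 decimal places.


Bayes' theorem: P(A|B) = P(B|A) × P(A) / P(B)

Step 1: Calculate P(B) using law of total probability
P(B) = P(B|A)P(A) + P(B|¬A)P(¬A)
     = 0.6640 × 0.0508 + 0.2424 × 0.9492
     = 0.03373120 + 0.23008608
     = 0.26381728

Step 2: Apply Bayes' theorem
P(A|B) = P(B|A) × P(A) / P(B)
       = 0.03373120 / 0.26381728
       = 0.1279


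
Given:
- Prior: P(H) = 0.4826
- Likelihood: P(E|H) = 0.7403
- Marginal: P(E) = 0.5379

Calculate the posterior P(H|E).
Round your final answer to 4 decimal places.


Using Bayes' theorem:

P(H|E) = P(E|H) × P(H) / P(E)
       = 0.7403 × 0.4826 / 0.5379
       = 0.35726878 / 0.5379
       = 0.6642

The evidence strengthens our belief in H.
Prior: 0.4826 → Posterior: 0.6642


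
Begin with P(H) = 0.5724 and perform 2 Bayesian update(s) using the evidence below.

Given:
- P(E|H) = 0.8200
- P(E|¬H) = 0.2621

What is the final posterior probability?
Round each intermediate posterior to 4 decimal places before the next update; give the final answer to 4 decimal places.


Sequential Bayesian updating:

Initial prior: P(H) = 0.5724

Update 1:
  P(E) = 0.8200 × 0.5724 + 0.2621 × 0.4276 = 0.46936800 + 0.11207396 = 0.58144196
  P(H|E) = 0.46936800 / 0.58144196 = 0.8072

Update 2:
  P(E) = 0.8200 × 0.8072 + 0.2621 × 0.1928 = 0.66190400 + 0.05053288 = 0.71243688
  P(H|E) = 0.66190400 / 0.71243688 = 0.9291

Final posterior: 0.9291


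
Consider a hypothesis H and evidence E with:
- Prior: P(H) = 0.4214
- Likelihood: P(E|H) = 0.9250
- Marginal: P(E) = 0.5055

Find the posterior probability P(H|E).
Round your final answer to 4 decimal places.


Using Bayes' theorem:

P(H|E) = P(E|H) × P(H) / P(E)
       = 0.9250 × 0.4214 / 0.5055
       = 0.38979500 / 0.5055
       = 0.7711

The evidence strengthens our belief in H.
Prior: 0.4214 → Posterior: 0.7711


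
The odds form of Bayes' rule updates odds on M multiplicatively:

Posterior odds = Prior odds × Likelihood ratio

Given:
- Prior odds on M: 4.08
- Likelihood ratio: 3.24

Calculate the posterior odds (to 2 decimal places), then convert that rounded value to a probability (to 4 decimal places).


Step 1: Calculate posterior odds
Posterior odds = Prior odds × LR
               = 4.08 × 3.24
               = 13.22

Step 2: Convert to probability
P(M|E) = Posterior odds / (1 + Posterior odds)
       = 13.22 / (1 + 13.22)
       = 13.22 / 14.22
       = 0.9297

The evidence increased P(M) from 0.8031 to 0.9297.


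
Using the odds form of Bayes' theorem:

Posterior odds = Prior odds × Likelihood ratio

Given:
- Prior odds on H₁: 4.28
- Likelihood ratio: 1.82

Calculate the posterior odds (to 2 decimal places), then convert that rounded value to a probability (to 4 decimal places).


Step 1: Calculate posterior odds
Posterior odds = Prior odds × LR
               = 4.28 × 1.82
               = 7.79

Step 2: Convert to probability
P(H₁|E) = Posterior odds / (1 + Posterior odds)
       = 7.79 / (1 + 7.79)
       = 7.79 / 8.79
       = 0.8862

The evidence increased P(H₁) from 0.8106 to 0.8862.


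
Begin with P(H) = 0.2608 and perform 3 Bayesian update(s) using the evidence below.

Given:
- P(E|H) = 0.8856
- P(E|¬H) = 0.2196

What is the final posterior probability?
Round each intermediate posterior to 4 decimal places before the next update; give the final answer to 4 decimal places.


Sequential Bayesian updating:

Initial prior: P(H) = 0.2608

Update 1:
  P(E) = 0.8856 × 0.2608 + 0.2196 × 0.7392 = 0.23096448 + 0.16232832 = 0.39329280
  P(H|E) = 0.23096448 / 0.39329280 = 0.5873

Update 2:
  P(E) = 0.8856 × 0.5873 + 0.2196 × 0.4127 = 0.52011288 + 0.09062892 = 0.61074180
  P(H|E) = 0.52011288 / 0.61074180 = 0.8516

Update 3:
  P(E) = 0.8856 × 0.8516 + 0.2196 × 0.1484 = 0.75417696 + 0.03258864 = 0.78676560
  P(H|E) = 0.75417696 / 0.78676560 = 0.9586

Final posterior: 0.9586


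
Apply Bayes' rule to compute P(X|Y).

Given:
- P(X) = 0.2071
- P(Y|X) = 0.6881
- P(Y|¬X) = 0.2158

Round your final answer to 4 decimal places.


Bayes' theorem: P(X|Y) = P(Y|X) × P(X) / P(Y)

Step 1: Calculate P(Y) using law of total probability
P(Y) = P(Y|X)P(X) + P(Y|¬X)P(¬X)
     = 0.6881 × 0.2071 + 0.2158 × 0.7929
     = 0.14250551 + 0.17110782
     = 0.31361333

Step 2: Apply Bayes' theorem
P(X|Y) = P(Y|X) × P(X) / P(Y)
       = 0.14250551 / 0.31361333
       = 0.4544


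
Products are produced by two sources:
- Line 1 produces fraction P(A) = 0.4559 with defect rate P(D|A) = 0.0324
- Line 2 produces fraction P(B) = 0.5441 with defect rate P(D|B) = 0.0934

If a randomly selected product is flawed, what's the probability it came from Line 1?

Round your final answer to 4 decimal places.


Let A = from Line 1, D = flawed

Given:
- P(A) = 0.4559, P(B) = 0.5441
- P(D|A) = 0.0324, P(D|B) = 0.0934

Step 1: Find P(D)
P(D) = P(D|A)P(A) + P(D|B)P(B)
     = 0.0324 × 0.4559 + 0.0934 × 0.5441
     = 0.01477116 + 0.05081894
     = 0.06559010

Step 2: Apply Bayes' theorem
P(A|D) = P(D|A)P(A) / P(D)
       = 0.01477116 / 0.06559010
       = 0.2252


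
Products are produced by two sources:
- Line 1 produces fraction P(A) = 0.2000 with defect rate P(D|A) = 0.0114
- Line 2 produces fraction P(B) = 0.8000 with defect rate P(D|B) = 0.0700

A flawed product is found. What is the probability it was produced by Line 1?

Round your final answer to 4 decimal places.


Let A = from Line 1, D = flawed

Given:
- P(A) = 0.2000, P(B) = 0.8000
- P(D|A) = 0.0114, P(D|B) = 0.0700

Step 1: Find P(D)
P(D) = P(D|A)P(A) + P(D|B)P(B)
     = 0.0114 × 0.2000 + 0.0700 × 0.8000
     = 0.00228000 + 0.05600000
     = 0.05828000

Step 2: Apply Bayes' theorem
P(A|D) = P(D|A)P(A) / P(D)
       = 0.00228000 / 0.05828000
       = 0.0391


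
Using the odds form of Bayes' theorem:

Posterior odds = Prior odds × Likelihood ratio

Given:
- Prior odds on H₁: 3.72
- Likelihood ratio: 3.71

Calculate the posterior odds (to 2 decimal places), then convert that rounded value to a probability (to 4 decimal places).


Step 1: Calculate posterior odds
Posterior odds = Prior odds × LR
               = 3.72 × 3.71
               = 13.80

Step 2: Convert to probability
P(H₁|E) = Posterior odds / (1 + Posterior odds)
       = 13.80 / (1 + 13.80)
       = 13.80 / 14.80
       = 0.9324

The evidence increased P(H₁) from 0.7881 to 0.9324.


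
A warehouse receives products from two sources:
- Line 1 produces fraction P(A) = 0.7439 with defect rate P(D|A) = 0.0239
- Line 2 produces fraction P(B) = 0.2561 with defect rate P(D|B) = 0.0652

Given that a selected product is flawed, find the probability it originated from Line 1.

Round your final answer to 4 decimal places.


Let A = from Line 1, D = flawed

Given:
- P(A) = 0.7439, P(B) = 0.2561
- P(D|A) = 0.0239, P(D|B) = 0.0652

Step 1: Find P(D)
P(D) = P(D|A)P(A) + P(D|B)P(B)
     = 0.0239 × 0.7439 + 0.0652 × 0.2561
     = 0.01777921 + 0.01669772
     = 0.03447693

Step 2: Apply Bayes' theorem
P(A|D) = P(D|A)P(A) / P(D)
       = 0.01777921 / 0.03447693
       = 0.5157


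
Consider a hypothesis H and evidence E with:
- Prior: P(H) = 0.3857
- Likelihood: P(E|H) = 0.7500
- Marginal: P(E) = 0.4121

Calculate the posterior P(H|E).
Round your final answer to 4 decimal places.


Using Bayes' theorem:

P(H|E) = P(E|H) × P(H) / P(E)
       = 0.7500 × 0.3857 / 0.4121
       = 0.28927500 / 0.4121
       = 0.7020

The evidence strengthens our belief in H.
Prior: 0.3857 → Posterior: 0.7020


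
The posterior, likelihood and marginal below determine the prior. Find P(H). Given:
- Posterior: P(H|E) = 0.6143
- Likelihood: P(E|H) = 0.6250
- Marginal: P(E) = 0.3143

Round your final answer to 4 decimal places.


From Bayes' theorem: P(H|E) = P(E|H) × P(H) / P(E)

Rearranging for P(H):
P(H) = P(H|E) × P(E) / P(E|H)
     = 0.6143 × 0.3143 / 0.6250
     = 0.19307449 / 0.6250
     = 0.3089


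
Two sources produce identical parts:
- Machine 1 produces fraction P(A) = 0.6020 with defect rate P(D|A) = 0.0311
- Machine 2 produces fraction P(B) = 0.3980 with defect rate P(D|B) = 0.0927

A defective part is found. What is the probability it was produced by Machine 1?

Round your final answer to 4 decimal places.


Let A = from Machine 1, D = defective

Given:
- P(A) = 0.6020, P(B) = 0.3980
- P(D|A) = 0.0311, P(D|B) = 0.0927

Step 1: Find P(D)
P(D) = P(D|A)P(A) + P(D|B)P(B)
     = 0.0311 × 0.6020 + 0.0927 × 0.3980
     = 0.01872220 + 0.03689460
     = 0.05561680

Step 2: Apply Bayes' theorem
P(A|D) = P(D|A)P(A) / P(D)
       = 0.01872220 / 0.05561680
       = 0.3366


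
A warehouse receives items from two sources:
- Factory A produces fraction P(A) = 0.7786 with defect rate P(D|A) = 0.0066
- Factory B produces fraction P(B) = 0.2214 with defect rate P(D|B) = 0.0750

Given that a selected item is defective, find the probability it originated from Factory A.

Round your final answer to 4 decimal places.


Let A = from Factory A, D = defective

Given:
- P(A) = 0.7786, P(B) = 0.2214
- P(D|A) = 0.0066, P(D|B) = 0.0750

Step 1: Find P(D)
P(D) = P(D|A)P(A) + P(D|B)P(B)
     = 0.0066 × 0.7786 + 0.0750 × 0.2214
     = 0.00513876 + 0.01660500
     = 0.02174376

Step 2: Apply Bayes' theorem
P(A|D) = P(D|A)P(A) / P(D)
       = 0.00513876 / 0.02174376
       = 0.2363


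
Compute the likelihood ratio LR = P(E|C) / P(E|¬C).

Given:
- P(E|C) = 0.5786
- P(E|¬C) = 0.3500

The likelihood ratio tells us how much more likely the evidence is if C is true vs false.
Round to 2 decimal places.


Likelihood Ratio (LR) = P(E|C) / P(E|¬C)

LR = 0.5786 / 0.3500
   = 1.65

The evidence is 1.65 times more likely if C is true than if C is false.
LR > 1, so observing E raises the odds in favor of C.


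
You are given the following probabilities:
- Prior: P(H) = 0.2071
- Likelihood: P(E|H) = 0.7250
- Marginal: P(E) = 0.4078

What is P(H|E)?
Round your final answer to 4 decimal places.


Using Bayes' theorem:

P(H|E) = P(E|H) × P(H) / P(E)
       = 0.7250 × 0.2071 / 0.4078
       = 0.15014750 / 0.4078
       = 0.3682

The evidence strengthens our belief in H.
Prior: 0.2071 → Posterior: 0.3682


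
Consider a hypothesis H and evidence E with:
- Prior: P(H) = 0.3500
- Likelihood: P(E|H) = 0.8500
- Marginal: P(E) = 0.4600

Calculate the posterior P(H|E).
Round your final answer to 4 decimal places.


Using Bayes' theorem:

P(H|E) = P(E|H) × P(H) / P(E)
       = 0.8500 × 0.3500 / 0.4600
       = 0.29750000 / 0.4600
       = 0.6467

The evidence strengthens our belief in H.
Prior: 0.3500 → Posterior: 0.6467


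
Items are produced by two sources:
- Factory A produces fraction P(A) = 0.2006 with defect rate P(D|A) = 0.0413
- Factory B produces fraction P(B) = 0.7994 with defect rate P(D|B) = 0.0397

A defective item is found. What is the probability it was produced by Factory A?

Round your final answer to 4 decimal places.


Let A = from Factory A, D = defective

Given:
- P(A) = 0.2006, P(B) = 0.7994
- P(D|A) = 0.0413, P(D|B) = 0.0397

Step 1: Find P(D)
P(D) = P(D|A)P(A) + P(D|B)P(B)
     = 0.0413 × 0.2006 + 0.0397 × 0.7994
     = 0.00828478 + 0.03173618
     = 0.04002096

Step 2: Apply Bayes' theorem
P(A|D) = P(D|A)P(A) / P(D)
       = 0.00828478 / 0.04002096
       = 0.2070
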